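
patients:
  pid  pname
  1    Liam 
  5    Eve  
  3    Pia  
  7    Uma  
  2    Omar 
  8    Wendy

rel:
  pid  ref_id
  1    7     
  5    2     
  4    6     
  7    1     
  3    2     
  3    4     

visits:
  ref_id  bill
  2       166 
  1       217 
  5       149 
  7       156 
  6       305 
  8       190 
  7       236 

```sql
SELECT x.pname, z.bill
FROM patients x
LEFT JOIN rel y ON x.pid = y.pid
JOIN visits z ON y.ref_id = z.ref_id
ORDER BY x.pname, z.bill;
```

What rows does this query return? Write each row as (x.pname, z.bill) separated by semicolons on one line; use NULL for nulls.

(Eve, 166); (Liam, 156); (Liam, 236); (Pia, 166); (Uma, 217)

Evaluate left to right. First `patients x LEFT JOIN rel y` on pid: 7 row(s).
Then INNER JOIN `visits z` on ref_id: keep only rows whose y.ref_id appears in z.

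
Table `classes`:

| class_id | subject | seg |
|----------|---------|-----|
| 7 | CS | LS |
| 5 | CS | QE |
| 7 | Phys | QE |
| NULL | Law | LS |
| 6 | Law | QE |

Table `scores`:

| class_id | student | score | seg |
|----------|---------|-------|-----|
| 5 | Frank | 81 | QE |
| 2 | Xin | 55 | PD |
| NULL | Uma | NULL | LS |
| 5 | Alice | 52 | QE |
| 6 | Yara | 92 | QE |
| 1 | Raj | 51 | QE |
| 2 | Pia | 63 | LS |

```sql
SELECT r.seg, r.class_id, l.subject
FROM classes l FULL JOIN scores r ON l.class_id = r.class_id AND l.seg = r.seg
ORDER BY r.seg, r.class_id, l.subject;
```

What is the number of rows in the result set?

10

FULL OUTER JOIN keeps every row from both sides; unmatched rows get NULL for the other side's columns.
Matching on l.class_id = r.class_id AND l.seg = r.seg. A NULL in a compared column never satisfies the condition.
- l row (class_id=7, seg=LS): no match → kept, r columns NULL.
- l row (class_id=5, seg=QE): matches 2 r row(s) → 2 output row(s).
- l row (class_id=7, seg=QE): no match → kept, r columns NULL.
- l row (class_id=NULL, seg=LS): no match → kept, r columns NULL.
- l row (class_id=6, seg=QE): matches 1 r row(s) → 1 output row(s).
- 4 r row(s) had no l match → kept, l columns NULL.
Total: 3 matched + 7 padded = 10 rows.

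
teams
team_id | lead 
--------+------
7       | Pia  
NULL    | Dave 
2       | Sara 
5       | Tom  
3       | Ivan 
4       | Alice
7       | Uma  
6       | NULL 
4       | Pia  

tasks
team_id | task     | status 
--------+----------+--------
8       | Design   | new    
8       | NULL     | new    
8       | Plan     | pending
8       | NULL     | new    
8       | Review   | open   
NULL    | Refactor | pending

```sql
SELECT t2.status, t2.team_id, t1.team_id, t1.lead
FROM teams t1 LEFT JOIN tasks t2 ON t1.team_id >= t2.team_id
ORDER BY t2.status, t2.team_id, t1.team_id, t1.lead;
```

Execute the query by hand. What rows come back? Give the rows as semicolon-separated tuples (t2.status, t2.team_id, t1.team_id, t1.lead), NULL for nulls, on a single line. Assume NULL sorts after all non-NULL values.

(NULL, NULL, 2, Sara); (NULL, NULL, 3, Ivan); (NULL, NULL, 4, Alice); (NULL, NULL, 4, Pia); (NULL, NULL, 5, Tom); (NULL, NULL, 6, NULL); (NULL, NULL, 7, Pia); (NULL, NULL, 7, Uma); (NULL, NULL, NULL, Dave)

LEFT JOIN keeps every row from `teams`; unmatched rows get NULL for `tasks`'s columns.
Matching on t1.team_id >= t2.team_id. A NULL in a compared column never satisfies the condition.
- t1 (team_id=7) has no partner → padded with NULL.
- t1 (team_id=NULL) has no partner → padded with NULL.
- t1 (team_id=2) has no partner → padded with NULL.
- t1 (team_id=5) has no partner → padded with NULL.
- t1 (team_id=3) has no partner → padded with NULL.
- t1 (team_id=4) has no partner → padded with NULL.
- t1 (team_id=7) has no partner → padded with NULL.
- t1 (team_id=6) has no partner → padded with NULL.
- t1 (team_id=4) has no partner → padded with NULL.
After projecting and ordering:
t2.status | t2.team_id | t1.team_id | t1.lead
NULL | NULL | 2 | Sara
NULL | NULL | 3 | Ivan
NULL | NULL | 4 | Alice
NULL | NULL | 4 | Pia
NULL | NULL | 5 | Tom
NULL | NULL | 6 | NULL
NULL | NULL | 7 | Pia
NULL | NULL | 7 | Uma
NULL | NULL | NULL | Dave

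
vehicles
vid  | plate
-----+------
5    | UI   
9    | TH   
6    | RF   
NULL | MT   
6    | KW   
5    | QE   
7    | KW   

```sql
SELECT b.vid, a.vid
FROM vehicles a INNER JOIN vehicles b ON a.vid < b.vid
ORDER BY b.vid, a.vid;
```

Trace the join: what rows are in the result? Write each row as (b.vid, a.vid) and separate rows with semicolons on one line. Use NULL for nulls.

INNER JOIN keeps only pairs where the ON condition holds.
Matching on a.vid < b.vid. A NULL in a compared column never satisfies the condition.
- a (vid=5) pairs with 4 row(s) of b.
- a (vid=9) has no partner → excluded.
- a (vid=6) pairs with 2 row(s) of b.
- a (vid=NULL) has no partner → excluded.
- a (vid=6) pairs with 2 row(s) of b.
- a (vid=5) pairs with 4 row(s) of b.
- a (vid=7) pairs with 1 row(s) of b.

(6, 5); (6, 5); (6, 5); (6, 5); (7, 5); (7, 5); (7, 6); (7, 6); (9, 5); (9, 5); (9, 6); (9, 6); (9, 7)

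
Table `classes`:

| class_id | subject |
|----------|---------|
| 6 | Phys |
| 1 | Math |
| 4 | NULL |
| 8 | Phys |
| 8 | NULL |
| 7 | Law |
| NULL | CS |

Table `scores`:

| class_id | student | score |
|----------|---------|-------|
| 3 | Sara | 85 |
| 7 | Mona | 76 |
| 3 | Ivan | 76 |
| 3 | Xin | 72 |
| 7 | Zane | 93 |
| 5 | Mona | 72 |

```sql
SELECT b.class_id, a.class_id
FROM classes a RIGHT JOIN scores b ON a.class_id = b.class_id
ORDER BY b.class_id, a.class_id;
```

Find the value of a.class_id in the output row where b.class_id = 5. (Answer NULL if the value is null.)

NULL

RIGHT JOIN keeps every row from `scores`; unmatched rows get NULL for `classes`'s columns.
Matching on a.class_id = b.class_id. A NULL in a compared column never satisfies the condition.
Matched pairs: 2; unmatched b rows kept: 4.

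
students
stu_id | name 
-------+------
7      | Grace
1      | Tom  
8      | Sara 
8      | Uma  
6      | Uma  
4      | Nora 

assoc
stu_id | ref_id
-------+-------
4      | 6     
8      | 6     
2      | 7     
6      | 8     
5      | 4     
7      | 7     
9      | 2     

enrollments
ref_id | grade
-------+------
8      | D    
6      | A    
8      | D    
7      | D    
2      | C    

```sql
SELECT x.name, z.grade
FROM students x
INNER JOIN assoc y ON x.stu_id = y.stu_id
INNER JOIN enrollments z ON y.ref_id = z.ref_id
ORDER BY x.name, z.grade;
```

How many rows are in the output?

Step 1 — x INNER JOIN y on stu_id → 5 row(s).
Then INNER JOIN `enrollments z` on ref_id: keep only rows whose y.ref_id appears in z.
Result: 6 row(s).

6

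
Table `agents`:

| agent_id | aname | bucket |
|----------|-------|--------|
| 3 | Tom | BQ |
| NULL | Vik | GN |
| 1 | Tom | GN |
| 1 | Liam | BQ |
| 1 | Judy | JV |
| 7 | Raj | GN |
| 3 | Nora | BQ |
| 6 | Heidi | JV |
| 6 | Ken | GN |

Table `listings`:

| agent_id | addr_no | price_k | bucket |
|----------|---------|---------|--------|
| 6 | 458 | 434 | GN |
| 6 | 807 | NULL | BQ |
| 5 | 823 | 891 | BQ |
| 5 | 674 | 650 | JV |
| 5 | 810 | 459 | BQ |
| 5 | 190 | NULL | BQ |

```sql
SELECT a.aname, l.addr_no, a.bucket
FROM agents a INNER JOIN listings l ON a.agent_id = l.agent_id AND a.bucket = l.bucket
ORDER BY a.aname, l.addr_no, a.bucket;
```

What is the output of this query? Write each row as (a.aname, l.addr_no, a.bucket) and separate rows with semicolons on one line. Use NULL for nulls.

(Ken, 458, GN)

INNER JOIN keeps only pairs where the ON condition holds.
Matching on a.agent_id = l.agent_id AND a.bucket = l.bucket. A NULL in a compared column never satisfies the condition.
Matched pairs: 1.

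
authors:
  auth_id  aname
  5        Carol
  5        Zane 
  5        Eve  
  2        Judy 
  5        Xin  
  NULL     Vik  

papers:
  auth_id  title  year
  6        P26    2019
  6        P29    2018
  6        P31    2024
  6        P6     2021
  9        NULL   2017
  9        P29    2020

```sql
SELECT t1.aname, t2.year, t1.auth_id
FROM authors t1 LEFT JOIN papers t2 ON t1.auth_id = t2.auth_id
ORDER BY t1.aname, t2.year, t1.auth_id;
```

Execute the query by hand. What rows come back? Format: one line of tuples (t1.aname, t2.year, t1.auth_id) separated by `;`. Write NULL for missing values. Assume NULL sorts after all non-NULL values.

(Carol, NULL, 5); (Eve, NULL, 5); (Judy, NULL, 2); (Vik, NULL, NULL); (Xin, NULL, 5); (Zane, NULL, 5)

LEFT JOIN keeps every row from `authors`; unmatched rows get NULL for `papers`'s columns.
Matching on t1.auth_id = t2.auth_id. A NULL in a compared column never satisfies the condition.
- t1 (auth_id=5) has no partner → padded with NULL.
- t1 (auth_id=5) has no partner → padded with NULL.
- t1 (auth_id=5) has no partner → padded with NULL.
- t1 (auth_id=2) has no partner → padded with NULL.
- t1 (auth_id=5) has no partner → padded with NULL.
- t1 (auth_id=NULL) has no partner → padded with NULL.
After projecting and ordering:
t1.aname | t2.year | t1.auth_id
Carol | NULL | 5
Eve | NULL | 5
Judy | NULL | 2
Vik | NULL | NULL
Xin | NULL | 5
Zane | NULL | 5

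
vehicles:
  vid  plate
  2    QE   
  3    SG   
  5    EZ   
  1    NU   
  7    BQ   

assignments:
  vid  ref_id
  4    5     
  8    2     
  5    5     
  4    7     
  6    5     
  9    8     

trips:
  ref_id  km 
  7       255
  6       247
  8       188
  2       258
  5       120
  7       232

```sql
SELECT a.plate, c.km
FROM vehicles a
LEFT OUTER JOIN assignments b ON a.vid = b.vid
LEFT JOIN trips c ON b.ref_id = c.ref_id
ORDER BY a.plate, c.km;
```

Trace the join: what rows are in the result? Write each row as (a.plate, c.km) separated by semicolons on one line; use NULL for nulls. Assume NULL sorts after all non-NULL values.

(BQ, NULL); (EZ, 120); (NU, NULL); (QE, NULL); (SG, NULL)

Step 1 — a LEFT JOIN b on vid → 5 row(s).
Then LEFT JOIN `trips c` on ref_id: each of those 5 rows is kept; rows whose b.ref_id has no match in c get NULL for c's columns.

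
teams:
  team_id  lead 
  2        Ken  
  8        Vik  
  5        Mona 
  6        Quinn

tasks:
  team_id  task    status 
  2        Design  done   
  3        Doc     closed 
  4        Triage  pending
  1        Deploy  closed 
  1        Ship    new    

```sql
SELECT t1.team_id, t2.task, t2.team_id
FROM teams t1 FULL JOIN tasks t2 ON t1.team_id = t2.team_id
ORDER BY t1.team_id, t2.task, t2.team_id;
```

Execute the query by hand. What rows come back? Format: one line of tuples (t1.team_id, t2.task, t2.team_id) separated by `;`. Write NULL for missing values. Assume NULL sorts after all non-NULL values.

FULL OUTER JOIN keeps every row from both sides; unmatched rows get NULL for the other side's columns.
Matching on t1.team_id = t2.team_id.
Matched pairs: 1; unmatched t1 rows kept: 3; unmatched t2 rows kept: 4.

(2, Design, 2); (5, NULL, NULL); (6, NULL, NULL); (8, NULL, NULL); (NULL, Deploy, 1); (NULL, Doc, 3); (NULL, Ship, 1); (NULL, Triage, 4)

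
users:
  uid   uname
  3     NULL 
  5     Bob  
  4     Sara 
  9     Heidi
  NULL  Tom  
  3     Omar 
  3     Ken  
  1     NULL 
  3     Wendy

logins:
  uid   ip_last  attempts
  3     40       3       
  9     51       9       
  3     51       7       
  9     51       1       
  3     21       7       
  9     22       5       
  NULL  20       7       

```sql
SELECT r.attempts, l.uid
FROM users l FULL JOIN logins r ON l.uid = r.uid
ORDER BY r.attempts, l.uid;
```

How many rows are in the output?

20

FULL OUTER JOIN keeps every row from both sides; unmatched rows get NULL for the other side's columns.
Matching on l.uid = r.uid. A NULL in a compared column never satisfies the condition.
- l (uid=3) pairs with 3 row(s) of r.
- l (uid=5) has no partner → padded with NULL.
- l (uid=4) has no partner → padded with NULL.
- l (uid=9) pairs with 3 row(s) of r.
- l (uid=NULL) has no partner → padded with NULL.
- l (uid=3) pairs with 3 row(s) of r.
- l (uid=3) pairs with 3 row(s) of r.
- l (uid=1) has no partner → padded with NULL.
- l (uid=3) pairs with 3 row(s) of r.
- plus 1 unmatched r row(s), each kept with NULL l columns.
Total: 15 matched + 5 padded = 20 rows.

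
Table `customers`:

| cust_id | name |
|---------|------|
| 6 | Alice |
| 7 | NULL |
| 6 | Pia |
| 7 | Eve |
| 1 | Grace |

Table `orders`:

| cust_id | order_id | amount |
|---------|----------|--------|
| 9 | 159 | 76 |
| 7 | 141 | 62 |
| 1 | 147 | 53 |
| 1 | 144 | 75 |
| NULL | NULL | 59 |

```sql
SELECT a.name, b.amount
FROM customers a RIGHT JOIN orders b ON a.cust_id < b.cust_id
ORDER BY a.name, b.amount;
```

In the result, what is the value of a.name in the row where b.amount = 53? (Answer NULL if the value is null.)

NULL

RIGHT JOIN keeps every row from `orders`; unmatched rows get NULL for `customers`'s columns.
Matching on a.cust_id < b.cust_id. A NULL in a compared column never satisfies the condition.
- a[0] cust_id=6 → 2 match(es) in b → 2 row(s).
- a[1] cust_id=7 → 1 match(es) in b → 1 row(s).
- a[2] cust_id=6 → 2 match(es) in b → 2 row(s).
- a[3] cust_id=7 → 1 match(es) in b → 1 row(s).
- a[4] cust_id=1 → 2 match(es) in b → 2 row(s).
- 3 row(s) from b found no a partner → padded with NULL.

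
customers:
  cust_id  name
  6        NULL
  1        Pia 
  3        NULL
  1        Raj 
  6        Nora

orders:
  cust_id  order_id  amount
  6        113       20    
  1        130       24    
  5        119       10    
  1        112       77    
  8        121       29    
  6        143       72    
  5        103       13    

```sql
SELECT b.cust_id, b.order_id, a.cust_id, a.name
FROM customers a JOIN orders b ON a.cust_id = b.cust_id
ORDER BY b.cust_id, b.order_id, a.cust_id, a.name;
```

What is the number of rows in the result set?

8

INNER JOIN keeps only pairs where the ON condition holds.
Matching on a.cust_id = b.cust_id.
- a row (cust_id=6): matches 2 b row(s) → 2 output row(s).
- a row (cust_id=1): matches 2 b row(s) → 2 output row(s).
- a row (cust_id=3): no match → dropped.
- a row (cust_id=1): matches 2 b row(s) → 2 output row(s).
- a row (cust_id=6): matches 2 b row(s) → 2 output row(s).
Total: 8 rows.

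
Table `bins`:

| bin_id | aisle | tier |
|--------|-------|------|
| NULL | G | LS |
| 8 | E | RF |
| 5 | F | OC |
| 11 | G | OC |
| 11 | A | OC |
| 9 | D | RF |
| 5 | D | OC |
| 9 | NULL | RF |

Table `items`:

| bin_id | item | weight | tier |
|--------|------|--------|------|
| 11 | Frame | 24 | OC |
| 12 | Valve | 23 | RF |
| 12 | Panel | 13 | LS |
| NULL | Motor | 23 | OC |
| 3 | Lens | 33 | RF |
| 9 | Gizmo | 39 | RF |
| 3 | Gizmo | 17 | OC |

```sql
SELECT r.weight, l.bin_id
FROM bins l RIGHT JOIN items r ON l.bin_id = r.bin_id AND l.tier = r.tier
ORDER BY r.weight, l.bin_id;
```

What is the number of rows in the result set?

9

RIGHT JOIN keeps every row from `items`; unmatched rows get NULL for `bins`'s columns.
Matching on l.bin_id = r.bin_id AND l.tier = r.tier. A NULL in a compared column never satisfies the condition.
- l (bin_id=NULL, tier=LS) has no partner in r.
- l (bin_id=8, tier=RF) has no partner in r.
- l (bin_id=5, tier=OC) has no partner in r.
- l (bin_id=11, tier=OC) pairs with 1 row(s) of r.
- l (bin_id=11, tier=OC) pairs with 1 row(s) of r.
- l (bin_id=9, tier=RF) pairs with 1 row(s) of r.
- l (bin_id=5, tier=OC) has no partner in r.
- l (bin_id=9, tier=RF) pairs with 1 row(s) of r.
- plus 5 unmatched r row(s), each kept with NULL l columns.
Total: 4 matched + 5 padded = 9 rows.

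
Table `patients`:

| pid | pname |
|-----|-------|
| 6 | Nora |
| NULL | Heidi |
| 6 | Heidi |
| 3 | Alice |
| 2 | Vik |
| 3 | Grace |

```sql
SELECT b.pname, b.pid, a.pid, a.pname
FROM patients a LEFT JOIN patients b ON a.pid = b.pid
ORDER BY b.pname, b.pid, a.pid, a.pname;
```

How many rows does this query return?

10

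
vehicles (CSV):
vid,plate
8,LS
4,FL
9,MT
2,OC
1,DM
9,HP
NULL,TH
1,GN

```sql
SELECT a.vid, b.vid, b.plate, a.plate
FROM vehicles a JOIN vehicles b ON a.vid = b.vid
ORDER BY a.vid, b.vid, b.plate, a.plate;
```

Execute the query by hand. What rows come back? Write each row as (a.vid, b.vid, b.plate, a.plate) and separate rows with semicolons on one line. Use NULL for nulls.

(1, 1, DM, DM); (1, 1, DM, GN); (1, 1, GN, DM); (1, 1, GN, GN); (2, 2, OC, OC); (4, 4, FL, FL); (8, 8, LS, LS); (9, 9, HP, HP); (9, 9, HP, MT); (9, 9, MT, HP); (9, 9, MT, MT)

INNER JOIN keeps only pairs where the ON condition holds.
Matching on a.vid = b.vid. A NULL in a compared column never satisfies the condition.
- a[0] vid=8 → 1 match(es) in b → 1 row(s).
- a[1] vid=4 → 1 match(es) in b → 1 row(s).
- a[2] vid=9 → 2 match(es) in b → 2 row(s).
- a[3] vid=2 → 1 match(es) in b → 1 row(s).
- a[4] vid=1 → 2 match(es) in b → 2 row(s).
- a[5] vid=9 → 2 match(es) in b → 2 row(s).
- a[6] vid=NULL → no match; dropped.
- a[7] vid=1 → 2 match(es) in b → 2 row(s).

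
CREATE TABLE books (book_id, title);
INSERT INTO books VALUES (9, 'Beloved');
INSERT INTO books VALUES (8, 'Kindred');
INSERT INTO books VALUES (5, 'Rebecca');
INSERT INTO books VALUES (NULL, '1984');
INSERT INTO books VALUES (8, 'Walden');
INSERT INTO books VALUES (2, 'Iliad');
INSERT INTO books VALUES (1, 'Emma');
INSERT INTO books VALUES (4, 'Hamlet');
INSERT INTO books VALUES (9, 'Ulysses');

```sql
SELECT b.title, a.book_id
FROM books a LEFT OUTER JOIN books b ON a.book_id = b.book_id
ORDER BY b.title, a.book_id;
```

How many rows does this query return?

13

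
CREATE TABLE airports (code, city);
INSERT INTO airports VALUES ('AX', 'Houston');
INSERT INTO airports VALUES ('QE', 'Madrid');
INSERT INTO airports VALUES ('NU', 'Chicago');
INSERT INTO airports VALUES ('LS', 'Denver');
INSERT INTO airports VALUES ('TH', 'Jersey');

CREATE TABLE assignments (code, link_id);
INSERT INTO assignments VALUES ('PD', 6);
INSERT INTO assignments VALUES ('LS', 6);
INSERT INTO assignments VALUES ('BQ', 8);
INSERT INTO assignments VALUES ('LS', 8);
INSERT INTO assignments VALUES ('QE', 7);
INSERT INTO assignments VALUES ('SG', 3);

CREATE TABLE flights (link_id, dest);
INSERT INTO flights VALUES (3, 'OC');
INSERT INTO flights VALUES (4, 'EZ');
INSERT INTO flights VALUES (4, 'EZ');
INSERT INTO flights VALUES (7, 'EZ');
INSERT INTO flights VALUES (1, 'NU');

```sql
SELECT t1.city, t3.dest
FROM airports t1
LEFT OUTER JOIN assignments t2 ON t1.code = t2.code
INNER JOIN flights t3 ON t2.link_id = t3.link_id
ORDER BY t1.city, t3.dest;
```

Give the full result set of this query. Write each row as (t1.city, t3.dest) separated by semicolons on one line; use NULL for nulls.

(Madrid, EZ)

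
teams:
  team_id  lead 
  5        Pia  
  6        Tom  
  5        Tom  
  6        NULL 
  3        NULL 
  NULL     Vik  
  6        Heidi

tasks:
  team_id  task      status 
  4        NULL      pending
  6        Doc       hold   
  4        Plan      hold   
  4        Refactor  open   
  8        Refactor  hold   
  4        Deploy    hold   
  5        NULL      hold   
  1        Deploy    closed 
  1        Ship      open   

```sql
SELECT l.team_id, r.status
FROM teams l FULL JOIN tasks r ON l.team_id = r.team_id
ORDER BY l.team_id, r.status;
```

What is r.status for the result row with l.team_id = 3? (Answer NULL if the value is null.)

FULL OUTER JOIN keeps every row from both sides; unmatched rows get NULL for the other side's columns.
Matching on l.team_id = r.team_id. A NULL in a compared column never satisfies the condition.
- team_id=5: 1 matching r row(s), so 1 row(s) emitted.
- team_id=6: 1 matching r row(s), so 1 row(s) emitted.
- team_id=5: 1 matching r row(s), so 1 row(s) emitted.
- team_id=6: 1 matching r row(s), so 1 row(s) emitted.
- team_id=3: no r row matches, row kept with r columns NULL.
- team_id=NULL: no r row matches, row kept with r columns NULL.
- team_id=6: 1 matching r row(s), so 1 row(s) emitted.
- 7 r row(s) had no l match → kept, l columns NULL.

NULL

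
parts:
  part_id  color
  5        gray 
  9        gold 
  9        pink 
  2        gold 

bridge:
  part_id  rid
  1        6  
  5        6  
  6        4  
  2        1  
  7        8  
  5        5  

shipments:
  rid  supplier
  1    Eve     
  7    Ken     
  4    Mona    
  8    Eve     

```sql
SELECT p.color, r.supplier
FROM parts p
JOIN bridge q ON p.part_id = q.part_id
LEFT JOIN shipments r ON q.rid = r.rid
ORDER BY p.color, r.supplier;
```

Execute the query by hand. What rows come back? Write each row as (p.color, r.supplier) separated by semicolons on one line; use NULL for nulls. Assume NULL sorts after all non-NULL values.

Step 1 — p INNER JOIN q on part_id → 3 row(s).
Then LEFT JOIN `shipments r` on rid: each of those 3 rows is kept; rows whose q.rid has no match in r get NULL for r's columns.

(gold, Eve); (gray, NULL); (gray, NULL)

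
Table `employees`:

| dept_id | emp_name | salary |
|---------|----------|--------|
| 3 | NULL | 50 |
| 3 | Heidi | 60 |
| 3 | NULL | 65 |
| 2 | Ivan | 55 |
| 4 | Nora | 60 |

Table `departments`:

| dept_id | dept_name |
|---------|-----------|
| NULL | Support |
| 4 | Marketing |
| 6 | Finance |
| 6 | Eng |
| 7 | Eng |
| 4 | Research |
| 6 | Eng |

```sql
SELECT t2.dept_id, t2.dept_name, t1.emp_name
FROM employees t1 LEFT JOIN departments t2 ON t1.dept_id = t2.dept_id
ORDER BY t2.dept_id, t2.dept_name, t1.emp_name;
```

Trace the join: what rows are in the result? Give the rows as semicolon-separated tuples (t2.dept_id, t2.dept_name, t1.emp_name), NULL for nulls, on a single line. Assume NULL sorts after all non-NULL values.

LEFT JOIN keeps every row from `employees`; unmatched rows get NULL for `departments`'s columns.
Matching on t1.dept_id = t2.dept_id. A NULL in a compared column never satisfies the condition.
Matched pairs: 2; unmatched t1 rows kept: 4.

(4, Marketing, Nora); (4, Research, Nora); (NULL, NULL, Heidi); (NULL, NULL, Ivan); (NULL, NULL, NULL); (NULL, NULL, NULL)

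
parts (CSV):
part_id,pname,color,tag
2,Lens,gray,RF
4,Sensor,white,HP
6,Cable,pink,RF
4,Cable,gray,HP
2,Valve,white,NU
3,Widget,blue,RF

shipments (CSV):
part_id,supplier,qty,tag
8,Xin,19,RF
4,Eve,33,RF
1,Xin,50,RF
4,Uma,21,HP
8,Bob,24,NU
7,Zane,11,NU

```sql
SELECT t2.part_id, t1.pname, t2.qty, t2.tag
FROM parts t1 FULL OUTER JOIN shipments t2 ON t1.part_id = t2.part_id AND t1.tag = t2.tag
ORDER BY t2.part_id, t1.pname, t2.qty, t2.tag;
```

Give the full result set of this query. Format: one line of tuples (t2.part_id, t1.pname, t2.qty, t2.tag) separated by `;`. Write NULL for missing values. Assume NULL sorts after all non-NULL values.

FULL OUTER JOIN keeps every row from both sides; unmatched rows get NULL for the other side's columns.
Matching on t1.part_id = t2.part_id AND t1.tag = t2.tag.
- t1 (part_id=2, tag=RF) has no partner → padded with NULL.
- t1 (part_id=4, tag=HP) pairs with 1 row(s) of t2.
- t1 (part_id=6, tag=RF) has no partner → padded with NULL.
- t1 (part_id=4, tag=HP) pairs with 1 row(s) of t2.
- t1 (part_id=2, tag=NU) has no partner → padded with NULL.
- t1 (part_id=3, tag=RF) has no partner → padded with NULL.
- plus 5 unmatched t2 row(s), each kept with NULL t1 columns.

(1, NULL, 50, RF); (4, Cable, 21, HP); (4, Sensor, 21, HP); (4, NULL, 33, RF); (7, NULL, 11, NU); (8, NULL, 19, RF); (8, NULL, 24, NU); (NULL, Cable, NULL, NULL); (NULL, Lens, NULL, NULL); (NULL, Valve, NULL, NULL); (NULL, Widget, NULL, NULL)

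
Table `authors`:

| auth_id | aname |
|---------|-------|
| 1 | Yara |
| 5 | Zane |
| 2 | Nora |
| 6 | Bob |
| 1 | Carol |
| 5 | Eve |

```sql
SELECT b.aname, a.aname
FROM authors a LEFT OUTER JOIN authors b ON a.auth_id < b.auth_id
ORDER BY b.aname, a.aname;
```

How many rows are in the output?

14

LEFT JOIN keeps every row from `authors a`; unmatched rows get NULL for `authors b`'s columns.
Matching on a.auth_id < b.auth_id.
- auth_id=1: 4 matching b row(s), so 4 row(s) emitted.
- auth_id=5: 1 matching b row(s), so 1 row(s) emitted.
- auth_id=2: 3 matching b row(s), so 3 row(s) emitted.
- auth_id=6: no b row matches, row kept with b columns NULL.
- auth_id=1: 4 matching b row(s), so 4 row(s) emitted.
- auth_id=5: 1 matching b row(s), so 1 row(s) emitted.
Total: 13 matched + 1 padded = 14 rows.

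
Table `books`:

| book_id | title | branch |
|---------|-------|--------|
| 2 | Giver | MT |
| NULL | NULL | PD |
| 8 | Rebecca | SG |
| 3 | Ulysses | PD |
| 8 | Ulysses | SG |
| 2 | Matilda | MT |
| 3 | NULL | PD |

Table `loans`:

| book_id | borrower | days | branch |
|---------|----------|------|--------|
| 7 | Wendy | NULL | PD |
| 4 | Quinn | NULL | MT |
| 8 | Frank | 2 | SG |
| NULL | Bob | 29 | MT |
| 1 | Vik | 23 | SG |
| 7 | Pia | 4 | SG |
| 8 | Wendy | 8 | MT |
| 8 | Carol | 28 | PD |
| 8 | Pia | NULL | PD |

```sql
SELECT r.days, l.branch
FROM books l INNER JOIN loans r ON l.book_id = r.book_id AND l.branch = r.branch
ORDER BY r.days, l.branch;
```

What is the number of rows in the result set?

INNER JOIN keeps only pairs where the ON condition holds.
Matching on l.book_id = r.book_id AND l.branch = r.branch. A NULL in a compared column never satisfies the condition.
- book_id=2, branch=MT: no matching r row, dropped.
- book_id=NULL, branch=PD: no matching r row, dropped.
- book_id=8, branch=SG: 1 matching r row(s), so 1 row(s) emitted.
- book_id=3, branch=PD: no matching r row, dropped.
- book_id=8, branch=SG: 1 matching r row(s), so 1 row(s) emitted.
- book_id=2, branch=MT: no matching r row, dropped.
- book_id=3, branch=PD: no matching r row, dropped.
Total: 2 rows.

2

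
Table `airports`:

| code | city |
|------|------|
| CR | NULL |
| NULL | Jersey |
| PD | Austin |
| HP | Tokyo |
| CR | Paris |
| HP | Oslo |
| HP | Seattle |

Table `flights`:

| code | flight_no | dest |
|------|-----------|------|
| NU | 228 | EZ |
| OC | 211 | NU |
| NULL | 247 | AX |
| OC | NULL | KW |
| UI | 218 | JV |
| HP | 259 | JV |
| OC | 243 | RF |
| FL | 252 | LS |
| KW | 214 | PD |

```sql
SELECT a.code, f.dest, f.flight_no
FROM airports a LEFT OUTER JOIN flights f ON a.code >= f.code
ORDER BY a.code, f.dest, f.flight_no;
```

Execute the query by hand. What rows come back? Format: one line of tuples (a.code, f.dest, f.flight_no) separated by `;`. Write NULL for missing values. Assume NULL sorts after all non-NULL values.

(CR, NULL, NULL); (CR, NULL, NULL); (HP, JV, 259); (HP, JV, 259); (HP, JV, 259); (HP, LS, 252); (HP, LS, 252); (HP, LS, 252); (PD, EZ, 228); (PD, JV, 259); (PD, KW, NULL); (PD, LS, 252); (PD, NU, 211); (PD, PD, 214); (PD, RF, 243); (NULL, NULL, NULL)

LEFT JOIN keeps every row from `airports`; unmatched rows get NULL for `flights`'s columns.
Matching on a.code >= f.code. A NULL in a compared column never satisfies the condition.
Matched pairs: 13; unmatched a rows kept: 3.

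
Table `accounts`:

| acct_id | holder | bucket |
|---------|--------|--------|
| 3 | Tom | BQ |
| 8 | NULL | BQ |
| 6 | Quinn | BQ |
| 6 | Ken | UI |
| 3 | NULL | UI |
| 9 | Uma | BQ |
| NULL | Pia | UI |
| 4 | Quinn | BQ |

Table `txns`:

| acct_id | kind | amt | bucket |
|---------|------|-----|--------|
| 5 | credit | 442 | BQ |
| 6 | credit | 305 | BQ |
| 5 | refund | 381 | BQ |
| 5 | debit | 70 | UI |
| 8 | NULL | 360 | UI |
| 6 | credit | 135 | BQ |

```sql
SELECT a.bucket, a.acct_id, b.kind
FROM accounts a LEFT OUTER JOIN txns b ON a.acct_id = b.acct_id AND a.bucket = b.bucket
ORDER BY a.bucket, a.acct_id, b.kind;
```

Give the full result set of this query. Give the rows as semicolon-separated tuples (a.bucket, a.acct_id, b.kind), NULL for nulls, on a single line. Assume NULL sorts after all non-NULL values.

LEFT JOIN keeps every row from `accounts`; unmatched rows get NULL for `txns`'s columns.
Matching on a.acct_id = b.acct_id AND a.bucket = b.bucket. A NULL in a compared column never satisfies the condition.
- a row (acct_id=3, bucket=BQ): no match → kept, b columns NULL.
- a row (acct_id=8, bucket=BQ): no match → kept, b columns NULL.
- a row (acct_id=6, bucket=BQ): matches 2 b row(s) → 2 output row(s).
- a row (acct_id=6, bucket=UI): no match → kept, b columns NULL.
- a row (acct_id=3, bucket=UI): no match → kept, b columns NULL.
- a row (acct_id=9, bucket=BQ): no match → kept, b columns NULL.
- a row (acct_id=NULL, bucket=UI): no match → kept, b columns NULL.
- a row (acct_id=4, bucket=BQ): no match → kept, b columns NULL.
After projecting and ordering:
a.bucket | a.acct_id | b.kind
BQ | 3 | NULL
BQ | 4 | NULL
BQ | 6 | credit
BQ | 6 | credit
BQ | 8 | NULL
BQ | 9 | NULL
UI | 3 | NULL
UI | 6 | NULL
UI | NULL | NULL

(BQ, 3, NULL); (BQ, 4, NULL); (BQ, 6, credit); (BQ, 6, credit); (BQ, 8, NULL); (BQ, 9, NULL); (UI, 3, NULL); (UI, 6, NULL); (UI, NULL, NULL)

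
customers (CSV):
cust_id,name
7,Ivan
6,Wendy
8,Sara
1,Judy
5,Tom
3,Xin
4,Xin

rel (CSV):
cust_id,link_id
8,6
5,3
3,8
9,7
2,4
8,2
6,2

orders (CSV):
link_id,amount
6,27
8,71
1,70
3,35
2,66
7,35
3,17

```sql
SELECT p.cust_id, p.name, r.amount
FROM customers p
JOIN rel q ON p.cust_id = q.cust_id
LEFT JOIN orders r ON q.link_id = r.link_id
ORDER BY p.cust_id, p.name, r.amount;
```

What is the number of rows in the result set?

Joins associate left-to-right: customers INNER JOIN rel on cust_id gives 5 intermediate row(s).
Then LEFT JOIN `orders r` on link_id: each of those 5 rows is kept; rows whose q.link_id has no match in r get NULL for r's columns.
Result: 6 row(s).

6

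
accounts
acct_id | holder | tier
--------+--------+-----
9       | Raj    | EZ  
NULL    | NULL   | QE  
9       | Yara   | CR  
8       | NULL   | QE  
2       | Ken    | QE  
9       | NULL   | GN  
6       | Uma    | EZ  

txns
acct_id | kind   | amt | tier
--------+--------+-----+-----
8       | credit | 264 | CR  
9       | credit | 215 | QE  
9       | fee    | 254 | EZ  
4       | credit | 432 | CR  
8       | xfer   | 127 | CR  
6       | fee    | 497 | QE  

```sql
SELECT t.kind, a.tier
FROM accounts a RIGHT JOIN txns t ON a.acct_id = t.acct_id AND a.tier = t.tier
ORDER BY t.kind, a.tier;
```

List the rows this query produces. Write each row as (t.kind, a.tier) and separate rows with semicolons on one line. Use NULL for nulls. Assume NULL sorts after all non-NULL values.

(credit, NULL); (credit, NULL); (credit, NULL); (fee, EZ); (fee, NULL); (xfer, NULL)

RIGHT JOIN keeps every row from `txns`; unmatched rows get NULL for `accounts`'s columns.
Matching on a.acct_id = t.acct_id AND a.tier = t.tier. A NULL in a compared column never satisfies the condition.
- a row (acct_id=9, tier=EZ): matches 1 t row(s) → 1 output row(s).
- a row (acct_id=NULL, tier=QE): no match.
- a row (acct_id=9, tier=CR): no match.
- a row (acct_id=8, tier=QE): no match.
- a row (acct_id=2, tier=QE): no match.
- a row (acct_id=9, tier=GN): no match.
- a row (acct_id=6, tier=EZ): no match.
- 5 t row(s) had no a match → kept, a columns NULL.
After projecting and ordering:
t.kind | a.tier
credit | NULL
credit | NULL
credit | NULL
fee | EZ
fee | NULL
xfer | NULL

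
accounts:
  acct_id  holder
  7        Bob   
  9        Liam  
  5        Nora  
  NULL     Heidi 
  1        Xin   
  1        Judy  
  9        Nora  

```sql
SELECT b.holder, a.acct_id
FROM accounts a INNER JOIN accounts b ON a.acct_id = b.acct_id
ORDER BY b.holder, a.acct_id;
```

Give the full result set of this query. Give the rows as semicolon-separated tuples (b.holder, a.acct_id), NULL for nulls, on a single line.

(Bob, 7); (Judy, 1); (Judy, 1); (Liam, 9); (Liam, 9); (Nora, 5); (Nora, 9); (Nora, 9); (Xin, 1); (Xin, 1)

INNER JOIN keeps only pairs where the ON condition holds.
Matching on a.acct_id = b.acct_id. A NULL in a compared column never satisfies the condition.
Matched pairs: 10.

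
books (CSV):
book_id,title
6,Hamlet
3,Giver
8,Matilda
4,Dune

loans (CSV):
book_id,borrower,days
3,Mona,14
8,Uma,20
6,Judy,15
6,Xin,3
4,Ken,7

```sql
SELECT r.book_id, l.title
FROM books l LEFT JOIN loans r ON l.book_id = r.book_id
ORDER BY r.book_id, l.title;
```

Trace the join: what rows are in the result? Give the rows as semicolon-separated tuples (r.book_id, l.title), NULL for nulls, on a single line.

(3, Giver); (4, Dune); (6, Hamlet); (6, Hamlet); (8, Matilda)

LEFT JOIN keeps every row from `books`; unmatched rows get NULL for `loans`'s columns.
Matching on l.book_id = r.book_id.
- l row (book_id=6): matches 2 r row(s) → 2 output row(s).
- l row (book_id=3): matches 1 r row(s) → 1 output row(s).
- l row (book_id=8): matches 1 r row(s) → 1 output row(s).
- l row (book_id=4): matches 1 r row(s) → 1 output row(s).
After projecting and ordering:
r.book_id | l.title
3 | Giver
4 | Dune
6 | Hamlet
6 | Hamlet
8 | Matilda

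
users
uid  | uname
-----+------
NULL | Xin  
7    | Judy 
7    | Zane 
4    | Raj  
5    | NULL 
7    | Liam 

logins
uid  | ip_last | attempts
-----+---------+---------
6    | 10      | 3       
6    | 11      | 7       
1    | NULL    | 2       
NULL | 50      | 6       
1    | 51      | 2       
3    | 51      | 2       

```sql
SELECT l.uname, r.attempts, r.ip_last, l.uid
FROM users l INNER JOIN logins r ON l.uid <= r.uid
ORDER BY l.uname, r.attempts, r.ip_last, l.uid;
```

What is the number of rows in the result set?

4

INNER JOIN keeps only pairs where the ON condition holds.
Matching on l.uid <= r.uid. A NULL in a compared column never satisfies the condition.
Matched pairs: 4.
Total: 4 rows.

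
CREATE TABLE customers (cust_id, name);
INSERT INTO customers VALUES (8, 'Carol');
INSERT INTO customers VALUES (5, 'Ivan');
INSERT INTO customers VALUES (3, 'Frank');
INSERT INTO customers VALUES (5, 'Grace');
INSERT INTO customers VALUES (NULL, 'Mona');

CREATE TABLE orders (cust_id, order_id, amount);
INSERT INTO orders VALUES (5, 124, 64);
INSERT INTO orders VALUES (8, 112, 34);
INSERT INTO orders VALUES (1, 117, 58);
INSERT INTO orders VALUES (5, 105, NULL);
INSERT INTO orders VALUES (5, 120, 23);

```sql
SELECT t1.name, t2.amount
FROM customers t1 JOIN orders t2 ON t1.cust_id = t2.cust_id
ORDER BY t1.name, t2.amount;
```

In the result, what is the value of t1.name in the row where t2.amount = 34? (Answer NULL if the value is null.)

INNER JOIN keeps only pairs where the ON condition holds.
Matching on t1.cust_id = t2.cust_id. A NULL in a compared column never satisfies the condition.
- t1 row (cust_id=8): matches 1 t2 row(s) → 1 output row(s).
- t1 row (cust_id=5): matches 3 t2 row(s) → 3 output row(s).
- t1 row (cust_id=3): no match → dropped.
- t1 row (cust_id=5): matches 3 t2 row(s) → 3 output row(s).
- t1 row (cust_id=NULL): no match → dropped.

Carol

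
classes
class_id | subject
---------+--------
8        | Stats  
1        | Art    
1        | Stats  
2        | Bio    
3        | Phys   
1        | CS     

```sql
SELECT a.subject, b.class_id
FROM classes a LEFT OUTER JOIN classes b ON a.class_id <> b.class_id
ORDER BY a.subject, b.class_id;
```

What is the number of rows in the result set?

LEFT JOIN keeps every row from `classes a`; unmatched rows get NULL for `classes b`'s columns.
Matching on a.class_id <> b.class_id.
- a row (class_id=8): matches 5 b row(s) → 5 output row(s).
- a row (class_id=1): matches 3 b row(s) → 3 output row(s).
- a row (class_id=1): matches 3 b row(s) → 3 output row(s).
- a row (class_id=2): matches 5 b row(s) → 5 output row(s).
- a row (class_id=3): matches 5 b row(s) → 5 output row(s).
- a row (class_id=1): matches 3 b row(s) → 3 output row(s).
Total: 24 rows.

24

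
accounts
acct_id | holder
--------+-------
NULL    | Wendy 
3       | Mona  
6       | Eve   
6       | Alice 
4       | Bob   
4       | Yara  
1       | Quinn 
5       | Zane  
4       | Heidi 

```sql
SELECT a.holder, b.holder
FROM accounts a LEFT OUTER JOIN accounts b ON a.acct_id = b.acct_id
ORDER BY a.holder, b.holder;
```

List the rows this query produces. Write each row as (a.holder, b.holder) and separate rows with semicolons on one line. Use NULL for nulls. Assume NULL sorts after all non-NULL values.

LEFT JOIN keeps every row from `accounts a`; unmatched rows get NULL for `accounts b`'s columns.
Matching on a.acct_id = b.acct_id. A NULL in a compared column never satisfies the condition.
- a row (acct_id=NULL): no match → kept, b columns NULL.
- a row (acct_id=3): matches 1 b row(s) → 1 output row(s).
- a row (acct_id=6): matches 2 b row(s) → 2 output row(s).
- a row (acct_id=6): matches 2 b row(s) → 2 output row(s).
- a row (acct_id=4): matches 3 b row(s) → 3 output row(s).
- a row (acct_id=4): matches 3 b row(s) → 3 output row(s).
- a row (acct_id=1): matches 1 b row(s) → 1 output row(s).
- a row (acct_id=5): matches 1 b row(s) → 1 output row(s).
- a row (acct_id=4): matches 3 b row(s) → 3 output row(s).

(Alice, Alice); (Alice, Eve); (Bob, Bob); (Bob, Heidi); (Bob, Yara); (Eve, Alice); (Eve, Eve); (Heidi, Bob); (Heidi, Heidi); (Heidi, Yara); (Mona, Mona); (Quinn, Quinn); (Wendy, NULL); (Yara, Bob); (Yara, Heidi); (Yara, Yara); (Zane, Zane)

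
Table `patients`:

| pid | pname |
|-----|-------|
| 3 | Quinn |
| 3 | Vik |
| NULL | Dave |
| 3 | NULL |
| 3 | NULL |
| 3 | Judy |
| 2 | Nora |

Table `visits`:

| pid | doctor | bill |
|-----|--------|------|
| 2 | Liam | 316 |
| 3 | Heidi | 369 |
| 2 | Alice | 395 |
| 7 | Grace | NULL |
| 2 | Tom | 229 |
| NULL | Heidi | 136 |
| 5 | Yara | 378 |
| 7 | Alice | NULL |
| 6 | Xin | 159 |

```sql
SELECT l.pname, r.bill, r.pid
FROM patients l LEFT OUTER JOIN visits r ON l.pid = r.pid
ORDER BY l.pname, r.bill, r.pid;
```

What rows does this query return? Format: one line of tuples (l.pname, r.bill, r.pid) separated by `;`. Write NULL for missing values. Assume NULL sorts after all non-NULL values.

(Dave, NULL, NULL); (Judy, 369, 3); (Nora, 229, 2); (Nora, 316, 2); (Nora, 395, 2); (Quinn, 369, 3); (Vik, 369, 3); (NULL, 369, 3); (NULL, 369, 3)

LEFT JOIN keeps every row from `patients`; unmatched rows get NULL for `visits`'s columns.
Matching on l.pid = r.pid. A NULL in a compared column never satisfies the condition.
Matched pairs: 8; unmatched l rows kept: 1.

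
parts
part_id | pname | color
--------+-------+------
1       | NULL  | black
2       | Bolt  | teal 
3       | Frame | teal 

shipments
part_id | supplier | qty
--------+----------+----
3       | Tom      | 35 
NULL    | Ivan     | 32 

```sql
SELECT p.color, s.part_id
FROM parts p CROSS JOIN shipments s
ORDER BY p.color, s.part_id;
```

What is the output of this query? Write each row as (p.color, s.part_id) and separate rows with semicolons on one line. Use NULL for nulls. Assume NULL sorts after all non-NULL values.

CROSS JOIN pairs every row of `parts` with every row of `shipments`: 3 × 2 = 6 rows.

(black, 3); (black, NULL); (teal, 3); (teal, 3); (teal, NULL); (teal, NULL)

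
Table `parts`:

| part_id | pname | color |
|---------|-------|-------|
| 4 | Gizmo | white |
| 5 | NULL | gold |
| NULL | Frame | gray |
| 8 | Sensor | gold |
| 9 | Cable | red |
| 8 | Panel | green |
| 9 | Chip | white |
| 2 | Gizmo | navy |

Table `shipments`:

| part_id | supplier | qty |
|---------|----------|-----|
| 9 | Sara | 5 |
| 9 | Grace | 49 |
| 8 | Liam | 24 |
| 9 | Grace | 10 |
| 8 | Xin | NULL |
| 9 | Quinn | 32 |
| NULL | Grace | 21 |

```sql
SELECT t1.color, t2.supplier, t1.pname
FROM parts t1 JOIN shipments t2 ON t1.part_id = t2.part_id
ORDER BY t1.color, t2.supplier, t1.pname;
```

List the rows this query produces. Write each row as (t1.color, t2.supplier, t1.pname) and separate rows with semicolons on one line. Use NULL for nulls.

(gold, Liam, Sensor); (gold, Xin, Sensor); (green, Liam, Panel); (green, Xin, Panel); (red, Grace, Cable); (red, Grace, Cable); (red, Quinn, Cable); (red, Sara, Cable); (white, Grace, Chip); (white, Grace, Chip); (white, Quinn, Chip); (white, Sara, Chip)

INNER JOIN keeps only pairs where the ON condition holds.
Matching on t1.part_id = t2.part_id. A NULL in a compared column never satisfies the condition.
Matched pairs: 12.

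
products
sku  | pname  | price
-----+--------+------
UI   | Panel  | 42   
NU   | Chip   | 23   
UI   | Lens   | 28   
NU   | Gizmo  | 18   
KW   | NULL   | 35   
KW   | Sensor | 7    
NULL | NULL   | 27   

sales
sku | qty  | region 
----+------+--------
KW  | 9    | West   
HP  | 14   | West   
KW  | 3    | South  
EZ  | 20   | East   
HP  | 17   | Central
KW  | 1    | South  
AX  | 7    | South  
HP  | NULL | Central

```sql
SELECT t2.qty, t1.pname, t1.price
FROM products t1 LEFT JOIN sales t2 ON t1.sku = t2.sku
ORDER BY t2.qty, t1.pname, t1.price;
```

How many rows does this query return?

LEFT JOIN keeps every row from `products`; unmatched rows get NULL for `sales`'s columns.
Matching on t1.sku = t2.sku. A NULL in a compared column never satisfies the condition.
- t1[0] sku=UI → no match; kept with NULLs on the t2 side.
- t1[1] sku=NU → no match; kept with NULLs on the t2 side.
- t1[2] sku=UI → no match; kept with NULLs on the t2 side.
- t1[3] sku=NU → no match; kept with NULLs on the t2 side.
- t1[4] sku=KW → 3 match(es) in t2 → 3 row(s).
- t1[5] sku=KW → 3 match(es) in t2 → 3 row(s).
- t1[6] sku=NULL → no match; kept with NULLs on the t2 side.
Total: 6 matched + 5 padded = 11 rows.

11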